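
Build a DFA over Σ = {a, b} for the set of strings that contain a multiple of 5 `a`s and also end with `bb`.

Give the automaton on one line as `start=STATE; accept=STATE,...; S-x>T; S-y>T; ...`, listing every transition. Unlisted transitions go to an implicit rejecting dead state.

start=S0; accept=S5; S0-a>S1; S0-b>S2; S1-a>S3; S1-b>S4; S2-a>S1; S2-b>S5; S3-a>S6; S3-b>S7; S4-a>S3; S4-b>S8; S5-a>S1; S5-b>S5; S6-a>S9; S6-b>S10; S7-a>S6; S7-b>S11; S8-a>S3; S8-b>S8; S9-a>S0; S9-b>S12; S10-a>S9; S10-b>S13; S11-a>S6; S11-b>S11; S12-a>S0; S12-b>S14; S13-a>S9; S13-b>S13; S14-a>S0; S14-b>S14

Handle the two conditions separately and then intersect. The first has 5 states tracking the count of `a`s modulo 5; the second has 3 states tracking how much of the suffix `bb` has currently been matched. A product state is a pair (one from each), accepting exactly when both do.
A 15-state machine:
          a    b  
>  S0     S1   S2 
   S1     S3   S4 
   S2     S1   S5 
   S3     S6   S7 
   S4     S3   S8 
 * S5     S1   S5 
   S6     S9  S10 
   S7     S6  S11 
   S8     S3   S8 
   S9     S0  S12 
   S10    S9  S13 
   S11    S6  S11 
   S12    S0  S14 
   S13    S9  S13 
   S14    S0  S14 
(> = start, * = accepting)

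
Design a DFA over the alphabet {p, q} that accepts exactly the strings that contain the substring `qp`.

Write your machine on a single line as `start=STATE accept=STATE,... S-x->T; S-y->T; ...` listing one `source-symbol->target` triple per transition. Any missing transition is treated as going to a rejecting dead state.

start=S0; accept=S2; S0-p->S0; S0-q->S1; S1-p->S2; S1-q->S1; S2-p->S2; S2-q->S2

Track how much of `qp` has been matched so far: state S0 is no progress, S2 is the absorbing accept state reached once `qp` has occurred. Intermediate states record partial matches; on a mismatch, fall back to the longest reusable overlap.
With 3 states:
        p   q  
>  S0   S0  S1 
   S1   S2  S1 
 * S2   S2  S2 
(> = start, * = accepting)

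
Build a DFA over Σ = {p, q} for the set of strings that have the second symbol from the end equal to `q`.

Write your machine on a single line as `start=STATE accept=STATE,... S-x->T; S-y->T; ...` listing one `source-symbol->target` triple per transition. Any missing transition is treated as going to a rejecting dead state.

start=s0; accept=s5,s6; s0-p->s1; s0-q->s2; s1-p->s3; s1-q->s4; s2-p->s5; s2-q->s6; s3-p->s3; s3-q->s4; s4-p->s5; s4-q->s6; s5-p->s3; s5-q->s4; s6-p->s5; s6-q->s6

A DFA must remember the last 2 symbols (since which symbol is second-to-last isn't known until the input ends). Use one state per possible window of the last ≤2 symbols; accept from those whose window starts with `q`.
A 7-state machine:
        p   q  
>  s0   s1  s2 
   s1   s3  s4 
   s2   s5  s6 
   s3   s3  s4 
   s4   s5  s6 
 * s5   s3  s4 
 * s6   s5  s6 
(> = start, * = accepting)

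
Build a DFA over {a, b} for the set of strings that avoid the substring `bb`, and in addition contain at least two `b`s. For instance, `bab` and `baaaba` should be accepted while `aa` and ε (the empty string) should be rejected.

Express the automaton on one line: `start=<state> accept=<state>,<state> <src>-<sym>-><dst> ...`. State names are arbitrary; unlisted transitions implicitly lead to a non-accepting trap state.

start=q0 accept=q4,q5 q0-a->q0 q0-b->q1 q1-a->q2 q1-b->q3 q2-a->q2 q2-b->q4 q3-a->q3 q3-b->q3 q4-a->q5 q4-b->q3 q5-a->q5 q5-b->q4

Run two small machines in parallel and take their product. One (3 states) tracks partial matches of the forbidden pattern `bb`; the other (4 states) tracks the count of `b`s, saturating at 3. Each combined state is a pair, one component from each; accept when both components accept. After merging equivalent states the machine shrinks.
6 states suffice.
        a   b  
>  q0   q0  q1 
   q1   q2  q3 
   q2   q2  q4 
   q3   q3  q3 
 * q4   q5  q3 
 * q5   q5  q4 
(> = start, * = accepting)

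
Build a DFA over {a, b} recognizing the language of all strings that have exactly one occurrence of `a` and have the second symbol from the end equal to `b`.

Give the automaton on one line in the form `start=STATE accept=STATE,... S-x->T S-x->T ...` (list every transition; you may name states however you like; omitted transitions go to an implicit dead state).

Handle the two conditions separately and then intersect. The first has 3 states tracking the count of `a`s, saturating at 2; the second has 7 states tracking the last 2 symbols read. A product state is a pair (one from each), accepting exactly when both do. After merging equivalent states the machine shrinks.
        a   b  
>  s0   s1  s2 
   s1   s3  s4 
   s2   s5  s2 
   s3   s3  s3 
   s4   s3  s6 
 * s5   s3  s4 
 * s6   s3  s6 
(> = start, * = accepting)

start=s0 accept=s5,s6 s0-a->s1 s0-b->s2 s1-a->s3 s1-b->s4 s2-a->s5 s2-b->s2 s3-a->s3 s3-b->s3 s4-a->s3 s4-b->s6 s5-a->s3 s5-b->s4 s6-a->s3 s6-b->s6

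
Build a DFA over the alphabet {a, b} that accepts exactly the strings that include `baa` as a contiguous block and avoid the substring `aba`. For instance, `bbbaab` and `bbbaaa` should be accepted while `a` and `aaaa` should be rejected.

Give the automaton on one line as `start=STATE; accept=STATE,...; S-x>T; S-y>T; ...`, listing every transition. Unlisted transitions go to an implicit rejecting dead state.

start=S0; accept=S6,S7,S8; S0-a>S1; S0-b>S2; S1-a>S1; S1-b>S3; S2-a>S4; S2-b>S2; S3-a>S5; S3-b>S2; S4-a>S6; S4-b>S3; S5-a>S5; S5-b>S5; S6-a>S6; S6-b>S7; S7-a>S5; S7-b>S8; S8-a>S6; S8-b>S8

Build one automaton per condition and run them in lockstep. The first has 4 states tracking whether and how much of `baa` has been seen; the second has 4 states tracking partial matches of the forbidden pattern `aba`. A product state is a pair (one from each), accepting exactly when both do. Minimizing collapses redundant product states.
9 states suffice.
        a   b  
>  S0   S1  S2 
   S1   S1  S3 
   S2   S4  S2 
   S3   S5  S2 
   S4   S6  S3 
   S5   S5  S5 
 * S6   S6  S7 
 * S7   S5  S8 
 * S8   S6  S8 
(> = start, * = accepting)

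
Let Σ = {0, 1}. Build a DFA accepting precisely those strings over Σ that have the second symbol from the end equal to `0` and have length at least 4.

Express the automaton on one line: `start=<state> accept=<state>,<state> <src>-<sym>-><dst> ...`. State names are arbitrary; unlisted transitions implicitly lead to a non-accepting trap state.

start=q0 accept=q11,q12,q15,q16 q0-0->q1 q0-1->q2 q1-0->q3 q1-1->q4 q2-0->q5 q2-1->q6 q3-0->q7 q3-1->q8 q4-0->q9 q4-1->q10 q5-0->q7 q5-1->q8 q6-0->q9 q6-1->q10 q7-0->q11 q7-1->q12 q8-0->q13 q8-1->q14 q9-0->q11 q9-1->q12 q10-0->q13 q10-1->q14 q11-0->q15 q11-1->q16 q12-0->q17 q12-1->q18 q13-0->q15 q13-1->q16 q14-0->q17 q14-1->q18 q15-0->q15 q15-1->q16 q16-0->q17 q16-1->q18 q17-0->q15 q17-1->q16 q18-0->q17 q18-1->q18

Build one automaton per condition and run them in lockstep. The first has 7 states tracking the last 2 symbols read; the second has 6 states tracking the input length, saturating at 5. A product state is a pair (one from each), accepting exactly when both do.
A 19-state machine:
          0    1  
>  q0     q1   q2 
   q1     q3   q4 
   q2     q5   q6 
   q3     q7   q8 
   q4     q9  q10 
   q5     q7   q8 
   q6     q9  q10 
   q7    q11  q12 
   q8    q13  q14 
   q9    q11  q12 
   q10   q13  q14 
 * q11   q15  q16 
 * q12   q17  q18 
   q13   q15  q16 
   q14   q17  q18 
 * q15   q15  q16 
 * q16   q17  q18 
   q17   q15  q16 
   q18   q17  q18 
(> = start, * = accepting)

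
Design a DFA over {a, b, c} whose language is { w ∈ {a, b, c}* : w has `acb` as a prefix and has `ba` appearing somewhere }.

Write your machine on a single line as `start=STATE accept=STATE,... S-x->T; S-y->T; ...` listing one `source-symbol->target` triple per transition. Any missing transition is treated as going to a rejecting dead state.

Run two small machines in parallel and take their product. The first has 5 states tracking whether the input so far still matches the prefix `acb`; the second has 3 states tracking whether and how much of `ba` has been seen. A product state is a pair (one from each), accepting exactly when both do.
A 9-state machine:
        a   b   c  
>  s0   s1  s2  s3 
   s1   s3  s2  s4 
   s2   s5  s2  s3 
   s3   s3  s2  s3 
   s4   s3  s6  s3 
   s5   s5  s5  s5 
   s6   s7  s6  s8 
 * s7   s7  s7  s7 
   s8   s8  s6  s8 
(> = start, * = accepting)

start=s0; accept=s7; s0-a->s1; s0-b->s2; s0-c->s3; s1-a->s3; s1-b->s2; s1-c->s4; s2-a->s5; s2-b->s2; s2-c->s3; s3-a->s3; s3-b->s2; s3-c->s3; s4-a->s3; s4-b->s6; s4-c->s3; s5-a->s5; s5-b->s5; s5-c->s5; s6-a->s7; s6-b->s6; s6-c->s8; s7-a->s7; s7-b->s7; s7-c->s7; s8-a->s8; s8-b->s6; s8-c->s8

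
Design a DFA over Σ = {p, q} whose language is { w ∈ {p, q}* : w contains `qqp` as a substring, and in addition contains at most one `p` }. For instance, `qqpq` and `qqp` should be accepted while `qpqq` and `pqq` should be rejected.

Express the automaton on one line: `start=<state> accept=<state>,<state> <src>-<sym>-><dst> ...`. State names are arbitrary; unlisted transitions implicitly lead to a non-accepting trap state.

Build one automaton per condition and run them in lockstep. One (4 states) tracks whether and how much of `qqp` has been seen; the other (3 states) tracks the count of `p`s, saturating at 2. Each combined state is a pair, one component from each; accept when both components accept. Minimizing collapses redundant product states.
       p  q 
>  A   B  C 
   B   B  B 
   C   B  D 
   D   E  D 
 * E   B  E 
(> = start, * = accepting)

start=A accept=E A-p->B A-q->C B-p->B B-q->B C-p->B C-q->D D-p->E D-q->D E-p->B E-q->E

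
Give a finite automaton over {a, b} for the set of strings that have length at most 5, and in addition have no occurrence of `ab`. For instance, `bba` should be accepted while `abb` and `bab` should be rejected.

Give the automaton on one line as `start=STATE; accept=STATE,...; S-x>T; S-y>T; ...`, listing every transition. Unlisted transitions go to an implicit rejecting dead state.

start=q0; accept=q0,q1,q2,q3,q5,q6,q7,q8,q9,q10; q0-a>q1; q0-b>q2; q1-a>q3; q1-b>q4; q2-a>q3; q2-b>q5; q3-a>q6; q3-b>q4; q4-a>q4; q4-b>q4; q5-a>q6; q5-b>q7; q6-a>q8; q6-b>q4; q7-a>q8; q7-b>q9; q8-a>q10; q8-b>q4; q9-a>q10; q9-b>q10; q10-a>q4; q10-b>q4

Handle the two conditions separately and then intersect. The first has 7 states tracking the input length, saturating at 6; the second has 3 states tracking partial matches of the forbidden pattern `ab`. A product state is a pair (one from each), accepting exactly when both do. Minimizing collapses redundant product states.
An 11-state machine:
          a    b  
>* q0     q1   q2 
 * q1     q3   q4 
 * q2     q3   q5 
 * q3     q6   q4 
   q4     q4   q4 
 * q5     q6   q7 
 * q6     q8   q4 
 * q7     q8   q9 
 * q8    q10   q4 
 * q9    q10  q10 
 * q10    q4   q4 
(> = start, * = accepting)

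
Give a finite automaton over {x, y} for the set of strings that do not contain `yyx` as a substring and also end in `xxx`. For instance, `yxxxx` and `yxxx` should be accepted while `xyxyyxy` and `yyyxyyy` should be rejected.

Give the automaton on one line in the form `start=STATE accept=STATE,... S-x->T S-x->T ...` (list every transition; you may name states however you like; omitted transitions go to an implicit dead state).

Run two small machines in parallel and take their product. One (4 states) tracks partial matches of the forbidden pattern `yyx`; the other (4 states) tracks how much of the suffix `xxx` has currently been matched. Each combined state is a pair, one component from each; accept when both components accept.
With 10 states:
        x   y  
>  s0   s1  s2 
   s1   s3  s2 
   s2   s1  s4 
   s3   s5  s2 
   s4   s6  s4 
 * s5   s5  s2 
   s6   s7  s8 
   s7   s9  s8 
   s8   s6  s8 
   s9   s9  s8 
(> = start, * = accepting)

start=s0 accept=s5 s0-x->s1 s0-y->s2 s1-x->s3 s1-y->s2 s2-x->s1 s2-y->s4 s3-x->s5 s3-y->s2 s4-x->s6 s4-y->s4 s5-x->s5 s5-y->s2 s6-x->s7 s6-y->s8 s7-x->s9 s7-y->s8 s8-x->s6 s8-y->s8 s9-x->s9 s9-y->s8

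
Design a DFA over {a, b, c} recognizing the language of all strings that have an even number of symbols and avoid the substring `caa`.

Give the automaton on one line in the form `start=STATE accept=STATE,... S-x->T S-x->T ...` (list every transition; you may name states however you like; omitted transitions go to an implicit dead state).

Run two small machines in parallel and take their product. The first has 2 states tracking the input length modulo 2; the second has 4 states tracking partial matches of the forbidden pattern `caa`. A product state is a pair (one from each), accepting exactly when both do. Minimizing collapses redundant product states.
A 7-state machine:
        a   b   c  
>* q0   q1  q1  q2 
   q1   q0  q0  q3 
   q2   q4  q0  q3 
 * q3   q5  q1  q2 
 * q4   q6  q1  q2 
   q5   q6  q0  q3 
   q6   q6  q6  q6 
(> = start, * = accepting)

start=q0 accept=q0,q3,q4 q0-a->q1 q0-b->q1 q0-c->q2 q1-a->q0 q1-b->q0 q1-c->q3 q2-a->q4 q2-b->q0 q2-c->q3 q3-a->q5 q3-b->q1 q3-c->q2 q4-a->q6 q4-b->q1 q4-c->q2 q5-a->q6 q5-b->q0 q5-c->q3 q6-a->q6 q6-b->q6 q6-c->q6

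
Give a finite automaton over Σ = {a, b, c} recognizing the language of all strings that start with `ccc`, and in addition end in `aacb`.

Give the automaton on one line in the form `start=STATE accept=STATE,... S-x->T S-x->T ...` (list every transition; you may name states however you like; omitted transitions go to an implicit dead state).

start=S0 accept=S8 S0-a->S1 S0-b->S1 S0-c->S2 S1-a->S1 S1-b->S1 S1-c->S1 S2-a->S1 S2-b->S1 S2-c->S3 S3-a->S1 S3-b->S1 S3-c->S4 S4-a->S5 S4-b->S4 S4-c->S4 S5-a->S6 S5-b->S4 S5-c->S4 S6-a->S6 S6-b->S4 S6-c->S7 S7-a->S5 S7-b->S8 S7-c->S4 S8-a->S5 S8-b->S4 S8-c->S4

Handle the two conditions separately and then intersect. One (5 states) tracks whether the input so far still matches the prefix `ccc`; the other (5 states) tracks how much of the suffix `aacb` has currently been matched. Each combined state is a pair, one component from each; accept when both components accept. After merging equivalent states the machine shrinks.
A 9-state machine:
        a   b   c  
>  S0   S1  S1  S2 
   S1   S1  S1  S1 
   S2   S1  S1  S3 
   S3   S1  S1  S4 
   S4   S5  S4  S4 
   S5   S6  S4  S4 
   S6   S6  S4  S7 
   S7   S5  S8  S4 
 * S8   S5  S4  S4 
(> = start, * = accepting)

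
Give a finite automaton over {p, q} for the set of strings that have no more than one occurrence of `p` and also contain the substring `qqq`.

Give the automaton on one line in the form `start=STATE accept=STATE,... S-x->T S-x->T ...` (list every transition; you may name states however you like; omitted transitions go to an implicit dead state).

start=S0 accept=S7,S8 S0-p->S1 S0-q->S2 S1-p->S3 S1-q->S4 S2-p->S1 S2-q->S5 S3-p->S3 S3-q->S3 S4-p->S3 S4-q->S6 S5-p->S1 S5-q->S7 S6-p->S3 S6-q->S8 S7-p->S8 S7-q->S7 S8-p->S3 S8-q->S8

Run two small machines in parallel and take their product. One (3 states) tracks the count of `p`s, saturating at 2; the other (4 states) tracks whether and how much of `qqq` has been seen. Each combined state is a pair, one component from each; accept when both components accept. After merging equivalent states the machine shrinks.
9 states suffice.
        p   q  
>  S0   S1  S2 
   S1   S3  S4 
   S2   S1  S5 
   S3   S3  S3 
   S4   S3  S6 
   S5   S1  S7 
   S6   S3  S8 
 * S7   S8  S7 
 * S8   S3  S8 
(> = start, * = accepting)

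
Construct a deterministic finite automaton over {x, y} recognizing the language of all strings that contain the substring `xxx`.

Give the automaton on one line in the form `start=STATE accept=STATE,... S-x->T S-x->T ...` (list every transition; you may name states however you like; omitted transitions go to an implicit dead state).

Track how much of `xxx` has been matched so far: state A is no progress, D is the absorbing accept state reached once `xxx` has occurred. Intermediate states record partial matches; on a mismatch, fall back to the longest reusable overlap.
With 4 states:
       x  y 
>  A   B  A 
   B   C  A 
   C   D  A 
 * D   D  D 
(> = start, * = accepting)

start=A accept=D A-x->B A-y->A B-x->C B-y->A C-x->D C-y->A D-x->D D-y->D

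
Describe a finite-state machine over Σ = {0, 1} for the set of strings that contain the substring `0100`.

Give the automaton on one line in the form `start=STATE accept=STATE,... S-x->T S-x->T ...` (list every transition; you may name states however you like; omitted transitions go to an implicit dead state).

Track how much of `0100` has been matched so far: state S0 is no progress, S4 is the absorbing accept state reached once `0100` has occurred. Intermediate states record partial matches; on a mismatch, fall back to the longest reusable overlap.
        0   1  
>  S0   S1  S0 
   S1   S1  S2 
   S2   S3  S0 
   S3   S4  S2 
 * S4   S4  S4 
(> = start, * = accepting)

start=S0 accept=S4 S0-0->S1 S0-1->S0 S1-0->S1 S1-1->S2 S2-0->S3 S2-1->S0 S3-0->S4 S3-1->S2 S4-0->S4 S4-1->S4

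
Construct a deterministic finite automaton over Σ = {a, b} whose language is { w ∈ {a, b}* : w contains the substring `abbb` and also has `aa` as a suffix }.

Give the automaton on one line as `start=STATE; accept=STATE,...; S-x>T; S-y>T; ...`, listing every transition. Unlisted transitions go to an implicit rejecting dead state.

Run two small machines in parallel and take their product. One (5 states) tracks whether and how much of `abbb` has been seen; the other (3 states) tracks how much of the suffix `aa` has currently been matched. Each combined state is a pair, one component from each; accept when both components accept.
An 8-state machine:
        a   b  
>  S0   S1  S0 
   S1   S2  S3 
   S2   S2  S3 
   S3   S1  S4 
   S4   S1  S5 
   S5   S6  S5 
   S6   S7  S5 
 * S7   S7  S5 
(> = start, * = accepting)

start=S0; accept=S7; S0-a>S1; S0-b>S0; S1-a>S2; S1-b>S3; S2-a>S2; S2-b>S3; S3-a>S1; S3-b>S4; S4-a>S1; S4-b>S5; S5-a>S6; S5-b>S5; S6-a>S7; S6-b>S5; S7-a>S7; S7-b>S5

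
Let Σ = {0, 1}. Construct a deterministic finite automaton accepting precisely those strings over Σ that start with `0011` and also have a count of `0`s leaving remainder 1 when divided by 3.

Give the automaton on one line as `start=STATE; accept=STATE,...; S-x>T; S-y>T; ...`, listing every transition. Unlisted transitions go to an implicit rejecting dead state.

Handle the two conditions separately and then intersect. The first has 6 states tracking whether the input so far still matches the prefix `0011`; the second has 3 states tracking the count of `0`s modulo 3. A product state is a pair (one from each), accepting exactly when both do.
With 10 states:
        0   1  
>  s0   s1  s2 
   s1   s3  s4 
   s2   s4  s2 
   s3   s2  s5 
   s4   s6  s4 
   s5   s2  s7 
   s6   s2  s6 
   s7   s8  s7 
   s8   s9  s8 
 * s9   s7  s9 
(> = start, * = accepting)

start=s0; accept=s9; s0-0>s1; s0-1>s2; s1-0>s3; s1-1>s4; s2-0>s4; s2-1>s2; s3-0>s2; s3-1>s5; s4-0>s6; s4-1>s4; s5-0>s2; s5-1>s7; s6-0>s2; s6-1>s6; s7-0>s8; s7-1>s7; s8-0>s9; s8-1>s8; s9-0>s7; s9-1>s9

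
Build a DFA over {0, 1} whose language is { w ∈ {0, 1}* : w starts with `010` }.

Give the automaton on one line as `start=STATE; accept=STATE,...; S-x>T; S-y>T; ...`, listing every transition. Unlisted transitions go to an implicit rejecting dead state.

start=q0; accept=q3; q0-0>q1; q0-1>q4; q1-0>q4; q1-1>q2; q2-0>q3; q2-1>q4; q3-0>q3; q3-1>q3; q4-0>q4; q4-1>q4

Walk along `010` while the input agrees: from q0 take `0` to q1, and so on. Any deviation drops to the rejecting sink q4. Once q3 is reached the prefix is confirmed and every continuation is accepted.
With 5 states:
        0   1  
>  q0   q1  q4 
   q1   q4  q2 
   q2   q3  q4 
 * q3   q3  q3 
   q4   q4  q4 
(> = start, * = accepting)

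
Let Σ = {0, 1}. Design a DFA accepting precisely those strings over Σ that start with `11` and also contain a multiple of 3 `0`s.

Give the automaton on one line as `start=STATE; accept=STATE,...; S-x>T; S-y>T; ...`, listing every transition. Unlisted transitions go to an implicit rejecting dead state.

start=S0; accept=S3; S0-0>S1; S0-1>S2; S1-0>S1; S1-1>S1; S2-0>S1; S2-1>S3; S3-0>S4; S3-1>S3; S4-0>S5; S4-1>S4; S5-0>S3; S5-1>S5

Run two small machines in parallel and take their product. The first has 4 states tracking whether the input so far still matches the prefix `11`; the second has 3 states tracking the count of `0`s modulo 3. A product state is a pair (one from each), accepting exactly when both do. After merging equivalent states the machine shrinks.
With 6 states:
        0   1  
>  S0   S1  S2 
   S1   S1  S1 
   S2   S1  S3 
 * S3   S4  S3 
   S4   S5  S4 
   S5   S3  S5 
(> = start, * = accepting)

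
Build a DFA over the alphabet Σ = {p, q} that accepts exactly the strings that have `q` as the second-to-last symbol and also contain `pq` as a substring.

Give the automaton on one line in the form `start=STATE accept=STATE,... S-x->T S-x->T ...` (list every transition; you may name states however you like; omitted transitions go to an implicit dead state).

start=s0 accept=s3,s4 s0-p->s1 s0-q->s0 s1-p->s1 s1-q->s2 s2-p->s3 s2-q->s4 s3-p->s1 s3-q->s2 s4-p->s3 s4-q->s4

Run two small machines in parallel and take their product. The first has 7 states tracking the last 2 symbols read; the second has 3 states tracking whether and how much of `pq` has been seen. A product state is a pair (one from each), accepting exactly when both do. Minimizing collapses redundant product states.
        p   q  
>  s0   s1  s0 
   s1   s1  s2 
   s2   s3  s4 
 * s3   s1  s2 
 * s4   s3  s4 
(> = start, * = accepting)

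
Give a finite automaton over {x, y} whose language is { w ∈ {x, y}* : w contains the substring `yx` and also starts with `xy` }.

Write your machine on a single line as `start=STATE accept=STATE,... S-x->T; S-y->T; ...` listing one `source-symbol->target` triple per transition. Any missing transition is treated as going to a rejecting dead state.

start=A; accept=E; A-x->B; A-y->C; B-x->C; B-y->D; C-x->C; C-y->C; D-x->E; D-y->D; E-x->E; E-y->E

Run two small machines in parallel and take their product. One (3 states) tracks whether and how much of `yx` has been seen; the other (4 states) tracks whether the input so far still matches the prefix `xy`. Each combined state is a pair, one component from each; accept when both components accept. Minimizing collapses redundant product states.
5 states suffice.
       x  y 
>  A   B  C 
   B   C  D 
   C   C  C 
   D   E  D 
 * E   E  E 
(> = start, * = accepting)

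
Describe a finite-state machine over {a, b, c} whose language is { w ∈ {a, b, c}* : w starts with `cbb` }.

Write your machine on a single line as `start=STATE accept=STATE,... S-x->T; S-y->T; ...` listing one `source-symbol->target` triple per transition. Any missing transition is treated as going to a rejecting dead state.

start=S0; accept=S3; S0-a->S4; S0-b->S4; S0-c->S1; S1-a->S4; S1-b->S2; S1-c->S4; S2-a->S4; S2-b->S3; S2-c->S4; S3-a->S3; S3-b->S3; S3-c->S3; S4-a->S4; S4-b->S4; S4-c->S4

Check the first 3 symbols one by one: S0 through S2 record how many have matched `cbb` so far; any wrong symbol goes to the dead state S4. After all 3 match we enter the accepting sink S3.
        a   b   c  
>  S0   S4  S4  S1 
   S1   S4  S2  S4 
   S2   S4  S3  S4 
 * S3   S3  S3  S3 
   S4   S4  S4  S4 
(> = start, * = accepting)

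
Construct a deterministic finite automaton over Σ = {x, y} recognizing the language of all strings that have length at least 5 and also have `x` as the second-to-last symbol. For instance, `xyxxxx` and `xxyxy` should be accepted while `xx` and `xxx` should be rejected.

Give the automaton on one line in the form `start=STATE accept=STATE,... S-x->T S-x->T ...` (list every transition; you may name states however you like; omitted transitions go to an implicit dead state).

start=q0 accept=q5,q6 q0-x->q1 q0-y->q1 q1-x->q2 q1-y->q2 q2-x->q3 q2-y->q3 q3-x->q4 q3-y->q3 q4-x->q5 q4-y->q6 q5-x->q5 q5-y->q6 q6-x->q4 q6-y->q3

Handle the two conditions separately and then intersect. The first has 7 states tracking the input length, saturating at 6; the second has 7 states tracking the last 2 symbols read. A product state is a pair (one from each), accepting exactly when both do. After merging equivalent states the machine shrinks.
A 7-state machine:
        x   y  
>  q0   q1  q1 
   q1   q2  q2 
   q2   q3  q3 
   q3   q4  q3 
   q4   q5  q6 
 * q5   q5  q6 
 * q6   q4  q3 
(> = start, * = accepting)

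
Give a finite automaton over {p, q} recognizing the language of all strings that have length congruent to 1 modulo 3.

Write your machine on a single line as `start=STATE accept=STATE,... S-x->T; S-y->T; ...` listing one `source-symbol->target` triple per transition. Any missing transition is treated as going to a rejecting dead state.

start=A; accept=B; A-p->B; A-q->B; B-p->C; B-q->C; C-p->A; C-q->A

Only the length mod 3 matters, so use a 3-cycle: from any state, every input symbol moves to the next state, wrapping C back to A. Mark B accepting.
       p  q 
>  A   B  B 
 * B   C  C 
   C   A  A 
(> = start, * = accepting)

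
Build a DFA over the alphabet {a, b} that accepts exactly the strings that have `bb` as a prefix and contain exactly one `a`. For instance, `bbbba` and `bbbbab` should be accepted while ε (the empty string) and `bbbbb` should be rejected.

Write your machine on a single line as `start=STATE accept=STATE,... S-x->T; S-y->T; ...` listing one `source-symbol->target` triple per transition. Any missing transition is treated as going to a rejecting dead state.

Run two small machines in parallel and take their product. The first has 4 states tracking whether the input so far still matches the prefix `bb`; the second has 3 states tracking the count of `a`s, saturating at 2. A product state is a pair (one from each), accepting exactly when both do. After merging equivalent states the machine shrinks.
        a   b  
>  s0   s1  s2 
   s1   s1  s1 
   s2   s1  s3 
   s3   s4  s3 
 * s4   s1  s4 
(> = start, * = accepting)

start=s0; accept=s4; s0-a->s1; s0-b->s2; s1-a->s1; s1-b->s1; s2-a->s1; s2-b->s3; s3-a->s4; s3-b->s3; s4-a->s1; s4-b->s4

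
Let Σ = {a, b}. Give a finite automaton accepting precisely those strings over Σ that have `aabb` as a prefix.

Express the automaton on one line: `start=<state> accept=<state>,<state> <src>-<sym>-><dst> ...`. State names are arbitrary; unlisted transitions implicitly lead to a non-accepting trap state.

Check the first 4 symbols one by one: q0 through q3 record how many have matched `aabb` so far; any wrong symbol goes to the dead state q5. After all 4 match we enter the accepting sink q4.
6 states suffice.
        a   b  
>  q0   q1  q5 
   q1   q2  q5 
   q2   q5  q3 
   q3   q5  q4 
 * q4   q4  q4 
   q5   q5  q5 
(> = start, * = accepting)

start=q0 accept=q4 q0-a->q1 q0-b->q5 q1-a->q2 q1-b->q5 q2-a->q5 q2-b->q3 q3-a->q5 q3-b->q4 q4-a->q4 q4-b->q4 q5-a->q5 q5-b->q5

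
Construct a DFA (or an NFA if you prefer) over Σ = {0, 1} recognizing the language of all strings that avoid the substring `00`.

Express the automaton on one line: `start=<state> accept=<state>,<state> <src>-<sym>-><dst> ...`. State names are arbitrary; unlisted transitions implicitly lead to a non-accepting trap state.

start=A accept=A,B A-0->B A-1->A B-0->C B-1->A C-0->C C-1->C

Track partial matches of the forbidden pattern `00`. State C is a dead state reached once `00` has occurred; every other state accepts. A means no part of `00` is currently matched.
       0  1 
>* A   B  A 
 * B   C  A 
   C   C  C 
(> = start, * = accepting)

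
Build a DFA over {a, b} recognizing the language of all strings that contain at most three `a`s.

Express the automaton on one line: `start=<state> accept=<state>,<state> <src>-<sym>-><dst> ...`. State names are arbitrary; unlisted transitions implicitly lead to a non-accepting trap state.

start=q0 accept=q0,q1,q2,q3 q0-a->q1 q0-b->q0 q1-a->q2 q1-b->q1 q2-a->q3 q2-b->q2 q3-a->q4 q3-b->q3 q4-a->q4 q4-b->q4

Count `a`s, saturating at 4: states q0 through q3 mean 0 through 3 `a`s seen; q4 means more than 3. Each `a` increments (capped at q4); other symbols loop. Accept from {q0, q1, q2, q3}.
5 states suffice.
        a   b  
>* q0   q1  q0 
 * q1   q2  q1 
 * q2   q3  q2 
 * q3   q4  q3 
   q4   q4  q4 
(> = start, * = accepting)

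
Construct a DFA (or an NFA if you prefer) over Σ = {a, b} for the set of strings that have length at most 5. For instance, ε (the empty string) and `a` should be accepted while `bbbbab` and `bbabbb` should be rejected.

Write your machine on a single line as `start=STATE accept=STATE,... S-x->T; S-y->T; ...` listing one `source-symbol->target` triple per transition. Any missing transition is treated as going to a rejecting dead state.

We only need to distinguish lengths 0, 1, …, 5, and '>5'. Chain q0 → q1 → q2 → q3 → q4 → q5 → q6 on every symbol, with q6 looping. Accepting states: {q0, q1, q2, q3, q4, q5}.
With 7 states:
        a   b  
>* q0   q1  q1 
 * q1   q2  q2 
 * q2   q3  q3 
 * q3   q4  q4 
 * q4   q5  q5 
 * q5   q6  q6 
   q6   q6  q6 
(> = start, * = accepting)

start=q0; accept=q0,q1,q2,q3,q4,q5; q0-a->q1; q0-b->q1; q1-a->q2; q1-b->q2; q2-a->q3; q2-b->q3; q3-a->q4; q3-b->q4; q4-a->q5; q4-b->q5; q5-a->q6; q5-b->q6; q6-a->q6; q6-b->q6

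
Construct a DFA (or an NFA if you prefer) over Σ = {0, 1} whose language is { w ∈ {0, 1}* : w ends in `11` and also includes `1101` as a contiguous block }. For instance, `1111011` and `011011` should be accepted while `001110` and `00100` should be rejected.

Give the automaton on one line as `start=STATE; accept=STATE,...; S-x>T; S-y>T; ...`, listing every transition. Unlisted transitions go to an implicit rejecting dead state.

Handle the two conditions separately and then intersect. One (3 states) tracks how much of the suffix `11` has currently been matched; the other (5 states) tracks whether and how much of `1101` has been seen. Each combined state is a pair, one component from each; accept when both components accept.
With 7 states:
        0   1  
>  q0   q0  q1 
   q1   q0  q2 
   q2   q3  q2 
   q3   q0  q4 
   q4   q5  q6 
   q5   q5  q4 
 * q6   q5  q6 
(> = start, * = accepting)

start=q0; accept=q6; q0-0>q0; q0-1>q1; q1-0>q0; q1-1>q2; q2-0>q3; q2-1>q2; q3-0>q0; q3-1>q4; q4-0>q5; q4-1>q6; q5-0>q5; q5-1>q4; q6-0>q5; q6-1>q6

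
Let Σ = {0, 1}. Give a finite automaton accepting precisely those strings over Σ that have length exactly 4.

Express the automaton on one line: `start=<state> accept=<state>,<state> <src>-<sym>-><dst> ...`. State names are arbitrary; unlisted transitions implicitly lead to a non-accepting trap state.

start=s0 accept=s4 s0-0->s1 s0-1->s1 s1-0->s2 s1-1->s2 s2-0->s3 s2-1->s3 s3-0->s4 s3-1->s4 s4-0->s5 s4-1->s5 s5-0->s5 s5-1->s5

We only need to distinguish lengths 0, 1, …, 4, and '>4'. Chain s0 → s1 → s2 → s3 → s4 → s5 on every symbol, with s5 looping. Accepting states: {s4}.
6 states suffice.
        0   1  
>  s0   s1  s1 
   s1   s2  s2 
   s2   s3  s3 
   s3   s4  s4 
 * s4   s5  s5 
   s5   s5  s5 
(> = start, * = accepting)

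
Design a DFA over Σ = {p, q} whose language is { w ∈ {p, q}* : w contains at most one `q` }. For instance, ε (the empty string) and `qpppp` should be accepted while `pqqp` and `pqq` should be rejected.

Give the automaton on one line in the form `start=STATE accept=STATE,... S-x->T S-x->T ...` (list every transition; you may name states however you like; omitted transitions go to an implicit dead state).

Only the number of `q`s matters, and only up to 2. Make a chain S0 → S1 → S2 advanced by each `q` (with S2 absorbing); every other symbol self-loops. The accepting set is {S0, S1}.
        p   q  
>* S0   S0  S1 
 * S1   S1  S2 
   S2   S2  S2 
(> = start, * = accepting)

start=S0 accept=S0,S1 S0-p->S0 S0-q->S1 S1-p->S1 S1-q->S2 S2-p->S2 S2-q->S2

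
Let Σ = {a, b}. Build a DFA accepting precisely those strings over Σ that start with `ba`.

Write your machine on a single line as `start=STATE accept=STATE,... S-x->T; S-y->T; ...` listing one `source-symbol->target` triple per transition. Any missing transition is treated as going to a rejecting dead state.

start=S0; accept=S2; S0-a->S3; S0-b->S1; S1-a->S2; S1-b->S3; S2-a->S2; S2-b->S2; S3-a->S3; S3-b->S3

Check the first 2 symbols one by one: S0 through S1 record how many have matched `ba` so far; any wrong symbol goes to the dead state S3. After all 2 match we enter the accepting sink S2.
        a   b  
>  S0   S3  S1 
   S1   S2  S3 
 * S2   S2  S2 
   S3   S3  S3 
(> = start, * = accepting)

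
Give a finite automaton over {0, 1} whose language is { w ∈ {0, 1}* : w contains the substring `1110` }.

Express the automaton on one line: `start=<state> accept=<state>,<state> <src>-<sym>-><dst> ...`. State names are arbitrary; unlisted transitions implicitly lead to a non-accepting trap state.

Track how much of `1110` has been matched so far: state q0 is no progress, q4 is the absorbing accept state reached once `1110` has occurred. Intermediate states record partial matches; on a mismatch, fall back to the longest reusable overlap.
A 5-state machine:
        0   1  
>  q0   q0  q1 
   q1   q0  q2 
   q2   q0  q3 
   q3   q4  q3 
 * q4   q4  q4 
(> = start, * = accepting)

start=q0 accept=q4 q0-0->q0 q0-1->q1 q1-0->q0 q1-1->q2 q2-0->q0 q2-1->q3 q3-0->q4 q3-1->q3 q4-0->q4 q4-1->q4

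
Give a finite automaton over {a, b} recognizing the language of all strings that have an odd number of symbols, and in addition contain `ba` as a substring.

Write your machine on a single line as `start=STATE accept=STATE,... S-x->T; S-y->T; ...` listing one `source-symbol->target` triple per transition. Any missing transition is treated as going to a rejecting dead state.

Build one automaton per condition and run them in lockstep. One (2 states) tracks the input length modulo 2; the other (3 states) tracks whether and how much of `ba` has been seen. Each combined state is a pair, one component from each; accept when both components accept.
        a   b  
>  s0   s1  s2 
   s1   s0  s3 
   s2   s4  s3 
   s3   s5  s2 
   s4   s5  s5 
 * s5   s4  s4 
(> = start, * = accepting)

start=s0; accept=s5; s0-a->s1; s0-b->s2; s1-a->s0; s1-b->s3; s2-a->s4; s2-b->s3; s3-a->s5; s3-b->s2; s4-a->s5; s4-b->s5; s5-a->s4; s5-b->s4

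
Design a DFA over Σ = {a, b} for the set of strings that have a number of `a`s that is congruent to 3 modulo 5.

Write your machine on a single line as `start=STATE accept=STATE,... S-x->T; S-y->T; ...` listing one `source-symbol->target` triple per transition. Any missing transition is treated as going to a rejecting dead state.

The only thing that matters is how many `a`s have appeared, reduced mod 5. Use one state per residue: s0 for 0, …, s4 for 4. Reading `a` moves to the next residue; anything else stays put. s3 is accepting.
        a   b  
>  s0   s1  s0 
   s1   s2  s1 
   s2   s3  s2 
 * s3   s4  s3 
   s4   s0  s4 
(> = start, * = accepting)

start=s0; accept=s3; s0-a->s1; s0-b->s0; s1-a->s2; s1-b->s1; s2-a->s3; s2-b->s2; s3-a->s4; s3-b->s3; s4-a->s0; s4-b->s4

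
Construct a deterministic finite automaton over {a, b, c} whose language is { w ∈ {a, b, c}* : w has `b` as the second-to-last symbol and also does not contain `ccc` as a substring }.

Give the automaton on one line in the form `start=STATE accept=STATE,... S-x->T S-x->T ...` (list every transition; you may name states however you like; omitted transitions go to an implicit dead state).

Handle the two conditions separately and then intersect. One (13 states) tracks the last 2 symbols read; the other (4 states) tracks partial matches of the forbidden pattern `ccc`. Each combined state is a pair, one component from each; accept when both components accept. Equivalent product states are then merged.
        a   b   c  
>  s0   s0  s1  s2 
   s1   s3  s4  s5 
   s2   s0  s1  s6 
 * s3   s0  s1  s2 
 * s4   s3  s4  s5 
 * s5   s0  s1  s6 
   s6   s0  s1  s7 
   s7   s7  s7  s7 
(> = start, * = accepting)

start=s0 accept=s3,s4,s5 s0-a->s0 s0-b->s1 s0-c->s2 s1-a->s3 s1-b->s4 s1-c->s5 s2-a->s0 s2-b->s1 s2-c->s6 s3-a->s0 s3-b->s1 s3-c->s2 s4-a->s3 s4-b->s4 s4-c->s5 s5-a->s0 s5-b->s1 s5-c->s6 s6-a->s0 s6-b->s1 s6-c->s7 s7-a->s7 s7-b->s7 s7-c->s7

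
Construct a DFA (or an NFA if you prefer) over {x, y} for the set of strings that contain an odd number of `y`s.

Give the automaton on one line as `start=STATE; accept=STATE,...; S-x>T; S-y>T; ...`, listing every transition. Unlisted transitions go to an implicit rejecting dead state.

start=s0; accept=s1; s0-x>s0; s0-y>s1; s1-x>s1; s1-y>s0

Keep the running count of `y`s modulo 2: each `y` advances along the cycle s0 → s1 → s0 while other symbols loop. Accept at s1.
A 2-state machine:
        x   y  
>  s0   s0  s1 
 * s1   s1  s0 
(> = start, * = accepting)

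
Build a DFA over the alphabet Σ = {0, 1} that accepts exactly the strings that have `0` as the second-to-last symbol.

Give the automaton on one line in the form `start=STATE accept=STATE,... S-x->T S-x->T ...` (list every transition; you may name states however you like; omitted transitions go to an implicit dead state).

Because acceptance depends on a position counted from the end, the machine has to buffer the most recent 2 symbols. Make each state the string of the last up-to-2 symbols read; on input `x` shift the window left and append `x`. Accept when the buffered window has length 2 and begins with `0`.
A 7-state machine:
        0   1  
>  q0   q1  q2 
   q1   q3  q4 
   q2   q5  q6 
 * q3   q3  q4 
 * q4   q5  q6 
   q5   q3  q4 
   q6   q5  q6 
(> = start, * = accepting)

start=q0 accept=q3,q4 q0-0->q1 q0-1->q2 q1-0->q3 q1-1->q4 q2-0->q5 q2-1->q6 q3-0->q3 q3-1->q4 q4-0->q5 q4-1->q6 q5-0->q3 q5-1->q4 q6-0->q5 q6-1->q6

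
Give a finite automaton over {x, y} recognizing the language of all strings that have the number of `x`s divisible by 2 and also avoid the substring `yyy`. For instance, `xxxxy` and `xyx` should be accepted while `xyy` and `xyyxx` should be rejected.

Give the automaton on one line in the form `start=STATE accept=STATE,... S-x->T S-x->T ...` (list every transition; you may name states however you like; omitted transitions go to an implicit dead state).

start=s0 accept=s0,s2,s4 s0-x->s1 s0-y->s2 s1-x->s0 s1-y->s3 s2-x->s1 s2-y->s4 s3-x->s0 s3-y->s5 s4-x->s1 s4-y->s6 s5-x->s0 s5-y->s7 s6-x->s7 s6-y->s6 s7-x->s6 s7-y->s7

Build one automaton per condition and run them in lockstep. One (2 states) tracks the count of `x`s modulo 2; the other (4 states) tracks partial matches of the forbidden pattern `yyy`. Each combined state is a pair, one component from each; accept when both components accept.
8 states suffice.
        x   y  
>* s0   s1  s2 
   s1   s0  s3 
 * s2   s1  s4 
   s3   s0  s5 
 * s4   s1  s6 
   s5   s0  s7 
   s6   s7  s6 
   s7   s6  s7 
(> = start, * = accepting)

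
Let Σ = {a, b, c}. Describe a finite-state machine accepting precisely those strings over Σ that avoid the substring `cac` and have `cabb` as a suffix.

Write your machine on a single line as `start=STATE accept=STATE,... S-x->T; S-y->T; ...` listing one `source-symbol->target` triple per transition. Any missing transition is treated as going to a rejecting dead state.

Run two small machines in parallel and take their product. The first has 4 states tracking partial matches of the forbidden pattern `cac`; the second has 5 states tracking how much of the suffix `cabb` has currently been matched. A product state is a pair (one from each), accepting exactly when both do.
A 10-state machine:
        a   b   c  
>  q0   q0  q0  q1 
   q1   q2  q0  q1 
   q2   q0  q3  q4 
   q3   q0  q5  q1 
   q4   q6  q7  q4 
 * q5   q0  q0  q1 
   q6   q7  q8  q4 
   q7   q7  q7  q4 
   q8   q7  q9  q4 
   q9   q7  q7  q4 
(> = start, * = accepting)

start=q0; accept=q5; q0-a->q0; q0-b->q0; q0-c->q1; q1-a->q2; q1-b->q0; q1-c->q1; q2-a->q0; q2-b->q3; q2-c->q4; q3-a->q0; q3-b->q5; q3-c->q1; q4-a->q6; q4-b->q7; q4-c->q4; q5-a->q0; q5-b->q0; q5-c->q1; q6-a->q7; q6-b->q8; q6-c->q4; q7-a->q7; q7-b->q7; q7-c->q4; q8-a->q7; q8-b->q9; q8-c->q4; q9-a->q7; q9-b->q7; q9-c->q4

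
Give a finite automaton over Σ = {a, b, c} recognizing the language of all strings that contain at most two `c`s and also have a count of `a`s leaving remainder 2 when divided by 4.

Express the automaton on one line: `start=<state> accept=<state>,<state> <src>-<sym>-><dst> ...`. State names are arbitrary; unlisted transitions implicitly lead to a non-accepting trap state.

Run two small machines in parallel and take their product. The first has 4 states tracking the count of `c`s, saturating at 3; the second has 4 states tracking the count of `a`s modulo 4. A product state is a pair (one from each), accepting exactly when both do.
With 16 states:
          a    b    c  
>  q0     q1   q0   q2 
   q1     q3   q1   q4 
   q2     q4   q2   q5 
 * q3     q6   q3   q7 
   q4     q7   q4   q8 
   q5     q8   q5   q9 
   q6     q0   q6  q10 
 * q7    q10   q7  q11 
   q8    q11   q8  q12 
   q9    q12   q9   q9 
   q10    q2  q10  q13 
 * q11   q13  q11  q14 
   q12   q14  q12  q12 
   q13    q5  q13  q15 
   q14   q15  q14  q14 
   q15    q9  q15  q15 
(> = start, * = accepting)

start=q0 accept=q3,q7,q11 q0-a->q1 q0-b->q0 q0-c->q2 q1-a->q3 q1-b->q1 q1-c->q4 q2-a->q4 q2-b->q2 q2-c->q5 q3-a->q6 q3-b->q3 q3-c->q7 q4-a->q7 q4-b->q4 q4-c->q8 q5-a->q8 q5-b->q5 q5-c->q9 q6-a->q0 q6-b->q6 q6-c->q10 q7-a->q10 q7-b->q7 q7-c->q11 q8-a->q11 q8-b->q8 q8-c->q12 q9-a->q12 q9-b->q9 q9-c->q9 q10-a->q2 q10-b->q10 q10-c->q13 q11-a->q13 q11-b->q11 q11-c->q14 q12-a->q14 q12-b->q12 q12-c->q12 q13-a->q5 q13-b->q13 q13-c->q15 q14-a->q15 q14-b->q14 q14-c->q14 q15-a->q9 q15-b->q15 q15-c->q15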